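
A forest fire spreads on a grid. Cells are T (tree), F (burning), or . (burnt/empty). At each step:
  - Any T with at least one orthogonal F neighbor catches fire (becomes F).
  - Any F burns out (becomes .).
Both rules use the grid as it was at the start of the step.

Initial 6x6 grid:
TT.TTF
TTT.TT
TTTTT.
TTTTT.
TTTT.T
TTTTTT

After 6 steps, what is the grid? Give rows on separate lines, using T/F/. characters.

Step 1: 2 trees catch fire, 1 burn out
  TT.TF.
  TTT.TF
  TTTTT.
  TTTTT.
  TTTT.T
  TTTTTT
Step 2: 2 trees catch fire, 2 burn out
  TT.F..
  TTT.F.
  TTTTT.
  TTTTT.
  TTTT.T
  TTTTTT
Step 3: 1 trees catch fire, 2 burn out
  TT....
  TTT...
  TTTTF.
  TTTTT.
  TTTT.T
  TTTTTT
Step 4: 2 trees catch fire, 1 burn out
  TT....
  TTT...
  TTTF..
  TTTTF.
  TTTT.T
  TTTTTT
Step 5: 2 trees catch fire, 2 burn out
  TT....
  TTT...
  TTF...
  TTTF..
  TTTT.T
  TTTTTT
Step 6: 4 trees catch fire, 2 burn out
  TT....
  TTF...
  TF....
  TTF...
  TTTF.T
  TTTTTT

TT....
TTF...
TF....
TTF...
TTTF.T
TTTTTT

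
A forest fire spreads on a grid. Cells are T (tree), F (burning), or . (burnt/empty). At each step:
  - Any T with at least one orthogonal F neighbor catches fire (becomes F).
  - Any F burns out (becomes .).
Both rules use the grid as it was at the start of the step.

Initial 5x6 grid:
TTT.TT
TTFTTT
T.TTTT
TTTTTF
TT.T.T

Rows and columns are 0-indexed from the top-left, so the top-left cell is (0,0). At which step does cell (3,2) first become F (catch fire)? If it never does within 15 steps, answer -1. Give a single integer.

Step 1: cell (3,2)='T' (+7 fires, +2 burnt)
Step 2: cell (3,2)='F' (+8 fires, +7 burnt)
  -> target ignites at step 2
Step 3: cell (3,2)='.' (+6 fires, +8 burnt)
Step 4: cell (3,2)='.' (+2 fires, +6 burnt)
Step 5: cell (3,2)='.' (+1 fires, +2 burnt)
Step 6: cell (3,2)='.' (+0 fires, +1 burnt)
  fire out at step 6

2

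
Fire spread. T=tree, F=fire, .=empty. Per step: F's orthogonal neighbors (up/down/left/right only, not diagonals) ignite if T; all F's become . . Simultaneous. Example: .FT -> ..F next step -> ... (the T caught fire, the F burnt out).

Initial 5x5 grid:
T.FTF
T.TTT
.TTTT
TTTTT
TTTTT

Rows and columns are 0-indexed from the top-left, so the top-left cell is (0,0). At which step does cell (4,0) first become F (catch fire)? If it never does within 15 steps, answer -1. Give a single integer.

Step 1: cell (4,0)='T' (+3 fires, +2 burnt)
Step 2: cell (4,0)='T' (+3 fires, +3 burnt)
Step 3: cell (4,0)='T' (+4 fires, +3 burnt)
Step 4: cell (4,0)='T' (+4 fires, +4 burnt)
Step 5: cell (4,0)='T' (+3 fires, +4 burnt)
Step 6: cell (4,0)='F' (+1 fires, +3 burnt)
  -> target ignites at step 6
Step 7: cell (4,0)='.' (+0 fires, +1 burnt)
  fire out at step 7

6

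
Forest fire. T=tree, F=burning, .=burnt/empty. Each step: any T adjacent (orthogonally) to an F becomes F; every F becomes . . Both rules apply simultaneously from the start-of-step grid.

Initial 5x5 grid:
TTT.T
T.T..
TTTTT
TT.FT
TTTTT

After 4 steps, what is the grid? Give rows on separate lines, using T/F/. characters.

Step 1: 3 trees catch fire, 1 burn out
  TTT.T
  T.T..
  TTTFT
  TT..F
  TTTFT
Step 2: 4 trees catch fire, 3 burn out
  TTT.T
  T.T..
  TTF.F
  TT...
  TTF.F
Step 3: 3 trees catch fire, 4 burn out
  TTT.T
  T.F..
  TF...
  TT...
  TF...
Step 4: 4 trees catch fire, 3 burn out
  TTF.T
  T....
  F....
  TF...
  F....

TTF.T
T....
F....
TF...
F....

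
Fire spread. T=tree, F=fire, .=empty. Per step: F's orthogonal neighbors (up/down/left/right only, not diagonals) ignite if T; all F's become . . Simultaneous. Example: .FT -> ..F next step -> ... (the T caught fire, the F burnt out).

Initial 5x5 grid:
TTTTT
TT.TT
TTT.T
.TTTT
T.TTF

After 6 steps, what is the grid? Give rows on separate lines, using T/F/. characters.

Step 1: 2 trees catch fire, 1 burn out
  TTTTT
  TT.TT
  TTT.T
  .TTTF
  T.TF.
Step 2: 3 trees catch fire, 2 burn out
  TTTTT
  TT.TT
  TTT.F
  .TTF.
  T.F..
Step 3: 2 trees catch fire, 3 burn out
  TTTTT
  TT.TF
  TTT..
  .TF..
  T....
Step 4: 4 trees catch fire, 2 burn out
  TTTTF
  TT.F.
  TTF..
  .F...
  T....
Step 5: 2 trees catch fire, 4 burn out
  TTTF.
  TT...
  TF...
  .....
  T....
Step 6: 3 trees catch fire, 2 burn out
  TTF..
  TF...
  F....
  .....
  T....

TTF..
TF...
F....
.....
T....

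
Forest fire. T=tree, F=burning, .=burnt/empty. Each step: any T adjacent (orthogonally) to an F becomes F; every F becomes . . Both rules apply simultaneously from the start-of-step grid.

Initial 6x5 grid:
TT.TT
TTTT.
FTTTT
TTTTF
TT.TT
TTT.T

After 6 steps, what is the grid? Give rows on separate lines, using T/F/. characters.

Step 1: 6 trees catch fire, 2 burn out
  TT.TT
  FTTT.
  .FTTF
  FTTF.
  TT.TF
  TTT.T
Step 2: 9 trees catch fire, 6 burn out
  FT.TT
  .FTT.
  ..FF.
  .FF..
  FT.F.
  TTT.F
Step 3: 5 trees catch fire, 9 burn out
  .F.TT
  ..FF.
  .....
  .....
  .F...
  FTT..
Step 4: 2 trees catch fire, 5 burn out
  ...FT
  .....
  .....
  .....
  .....
  .FT..
Step 5: 2 trees catch fire, 2 burn out
  ....F
  .....
  .....
  .....
  .....
  ..F..
Step 6: 0 trees catch fire, 2 burn out
  .....
  .....
  .....
  .....
  .....
  .....

.....
.....
.....
.....
.....
.....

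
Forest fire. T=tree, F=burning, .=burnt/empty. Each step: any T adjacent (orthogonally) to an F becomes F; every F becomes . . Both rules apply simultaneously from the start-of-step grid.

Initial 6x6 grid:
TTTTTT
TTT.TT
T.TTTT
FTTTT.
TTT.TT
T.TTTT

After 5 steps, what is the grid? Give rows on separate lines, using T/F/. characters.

Step 1: 3 trees catch fire, 1 burn out
  TTTTTT
  TTT.TT
  F.TTTT
  .FTTT.
  FTT.TT
  T.TTTT
Step 2: 4 trees catch fire, 3 burn out
  TTTTTT
  FTT.TT
  ..TTTT
  ..FTT.
  .FT.TT
  F.TTTT
Step 3: 5 trees catch fire, 4 burn out
  FTTTTT
  .FT.TT
  ..FTTT
  ...FT.
  ..F.TT
  ..TTTT
Step 4: 5 trees catch fire, 5 burn out
  .FTTTT
  ..F.TT
  ...FTT
  ....F.
  ....TT
  ..FTTT
Step 5: 4 trees catch fire, 5 burn out
  ..FTTT
  ....TT
  ....FT
  ......
  ....FT
  ...FTT

..FTTT
....TT
....FT
......
....FT
...FTT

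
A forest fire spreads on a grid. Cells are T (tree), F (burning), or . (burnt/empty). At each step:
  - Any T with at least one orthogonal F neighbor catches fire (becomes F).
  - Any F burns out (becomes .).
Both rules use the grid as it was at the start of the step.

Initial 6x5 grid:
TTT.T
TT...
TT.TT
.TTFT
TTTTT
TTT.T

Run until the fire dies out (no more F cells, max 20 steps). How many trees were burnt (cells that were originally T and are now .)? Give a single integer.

Answer: 21

Derivation:
Step 1: +4 fires, +1 burnt (F count now 4)
Step 2: +4 fires, +4 burnt (F count now 4)
Step 3: +4 fires, +4 burnt (F count now 4)
Step 4: +4 fires, +4 burnt (F count now 4)
Step 5: +3 fires, +4 burnt (F count now 3)
Step 6: +2 fires, +3 burnt (F count now 2)
Step 7: +0 fires, +2 burnt (F count now 0)
Fire out after step 7
Initially T: 22, now '.': 29
Total burnt (originally-T cells now '.'): 21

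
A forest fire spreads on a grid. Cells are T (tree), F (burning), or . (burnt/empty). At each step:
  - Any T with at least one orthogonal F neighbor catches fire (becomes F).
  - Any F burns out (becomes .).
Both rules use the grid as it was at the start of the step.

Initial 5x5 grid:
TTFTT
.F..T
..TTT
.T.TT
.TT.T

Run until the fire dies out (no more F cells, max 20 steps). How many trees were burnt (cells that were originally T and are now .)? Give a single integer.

Answer: 11

Derivation:
Step 1: +2 fires, +2 burnt (F count now 2)
Step 2: +2 fires, +2 burnt (F count now 2)
Step 3: +1 fires, +2 burnt (F count now 1)
Step 4: +1 fires, +1 burnt (F count now 1)
Step 5: +2 fires, +1 burnt (F count now 2)
Step 6: +3 fires, +2 burnt (F count now 3)
Step 7: +0 fires, +3 burnt (F count now 0)
Fire out after step 7
Initially T: 14, now '.': 22
Total burnt (originally-T cells now '.'): 11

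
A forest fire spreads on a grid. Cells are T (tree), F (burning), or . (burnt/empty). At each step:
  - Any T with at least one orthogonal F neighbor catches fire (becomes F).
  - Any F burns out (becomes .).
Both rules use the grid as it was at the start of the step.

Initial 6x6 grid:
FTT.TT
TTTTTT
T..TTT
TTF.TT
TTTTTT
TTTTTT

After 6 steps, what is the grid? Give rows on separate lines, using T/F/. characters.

Step 1: 4 trees catch fire, 2 burn out
  .FT.TT
  FTTTTT
  T..TTT
  TF..TT
  TTFTTT
  TTTTTT
Step 2: 7 trees catch fire, 4 burn out
  ..F.TT
  .FTTTT
  F..TTT
  F...TT
  TF.FTT
  TTFTTT
Step 3: 5 trees catch fire, 7 burn out
  ....TT
  ..FTTT
  ...TTT
  ....TT
  F...FT
  TF.FTT
Step 4: 5 trees catch fire, 5 burn out
  ....TT
  ...FTT
  ...TTT
  ....FT
  .....F
  F...FT
Step 5: 5 trees catch fire, 5 burn out
  ....TT
  ....FT
  ...FFT
  .....F
  ......
  .....F
Step 6: 3 trees catch fire, 5 burn out
  ....FT
  .....F
  .....F
  ......
  ......
  ......

....FT
.....F
.....F
......
......
......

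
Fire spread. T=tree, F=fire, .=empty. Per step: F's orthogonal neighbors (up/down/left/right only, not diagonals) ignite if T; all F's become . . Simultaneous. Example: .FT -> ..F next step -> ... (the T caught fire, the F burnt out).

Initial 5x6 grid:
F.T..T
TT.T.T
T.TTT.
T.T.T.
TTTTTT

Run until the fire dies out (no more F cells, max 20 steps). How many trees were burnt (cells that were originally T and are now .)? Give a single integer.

Answer: 16

Derivation:
Step 1: +1 fires, +1 burnt (F count now 1)
Step 2: +2 fires, +1 burnt (F count now 2)
Step 3: +1 fires, +2 burnt (F count now 1)
Step 4: +1 fires, +1 burnt (F count now 1)
Step 5: +1 fires, +1 burnt (F count now 1)
Step 6: +1 fires, +1 burnt (F count now 1)
Step 7: +2 fires, +1 burnt (F count now 2)
Step 8: +2 fires, +2 burnt (F count now 2)
Step 9: +3 fires, +2 burnt (F count now 3)
Step 10: +2 fires, +3 burnt (F count now 2)
Step 11: +0 fires, +2 burnt (F count now 0)
Fire out after step 11
Initially T: 19, now '.': 27
Total burnt (originally-T cells now '.'): 16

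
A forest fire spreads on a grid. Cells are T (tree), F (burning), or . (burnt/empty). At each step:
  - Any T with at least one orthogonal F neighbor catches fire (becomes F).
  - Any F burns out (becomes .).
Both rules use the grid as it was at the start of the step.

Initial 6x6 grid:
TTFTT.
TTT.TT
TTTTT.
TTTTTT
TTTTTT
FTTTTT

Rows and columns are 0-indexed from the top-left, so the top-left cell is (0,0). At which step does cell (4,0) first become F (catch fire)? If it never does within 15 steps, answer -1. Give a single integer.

Step 1: cell (4,0)='F' (+5 fires, +2 burnt)
  -> target ignites at step 1
Step 2: cell (4,0)='.' (+7 fires, +5 burnt)
Step 3: cell (4,0)='.' (+9 fires, +7 burnt)
Step 4: cell (4,0)='.' (+5 fires, +9 burnt)
Step 5: cell (4,0)='.' (+3 fires, +5 burnt)
Step 6: cell (4,0)='.' (+2 fires, +3 burnt)
Step 7: cell (4,0)='.' (+0 fires, +2 burnt)
  fire out at step 7

1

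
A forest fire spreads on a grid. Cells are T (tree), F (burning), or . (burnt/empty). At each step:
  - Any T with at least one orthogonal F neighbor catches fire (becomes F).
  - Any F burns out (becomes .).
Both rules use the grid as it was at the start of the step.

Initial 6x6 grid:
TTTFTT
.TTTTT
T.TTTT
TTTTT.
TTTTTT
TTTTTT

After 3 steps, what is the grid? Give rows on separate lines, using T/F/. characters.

Step 1: 3 trees catch fire, 1 burn out
  TTF.FT
  .TTFTT
  T.TTTT
  TTTTT.
  TTTTTT
  TTTTTT
Step 2: 5 trees catch fire, 3 burn out
  TF...F
  .TF.FT
  T.TFTT
  TTTTT.
  TTTTTT
  TTTTTT
Step 3: 6 trees catch fire, 5 burn out
  F.....
  .F...F
  T.F.FT
  TTTFT.
  TTTTTT
  TTTTTT

F.....
.F...F
T.F.FT
TTTFT.
TTTTTT
TTTTTT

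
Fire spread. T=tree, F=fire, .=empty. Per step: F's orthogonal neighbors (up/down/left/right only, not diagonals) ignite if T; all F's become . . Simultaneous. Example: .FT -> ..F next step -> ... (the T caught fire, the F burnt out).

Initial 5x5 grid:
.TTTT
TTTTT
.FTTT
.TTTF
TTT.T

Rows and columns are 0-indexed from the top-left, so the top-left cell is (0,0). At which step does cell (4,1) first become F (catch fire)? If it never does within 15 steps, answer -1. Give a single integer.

Step 1: cell (4,1)='T' (+6 fires, +2 burnt)
Step 2: cell (4,1)='F' (+7 fires, +6 burnt)
  -> target ignites at step 2
Step 3: cell (4,1)='.' (+5 fires, +7 burnt)
Step 4: cell (4,1)='.' (+1 fires, +5 burnt)
Step 5: cell (4,1)='.' (+0 fires, +1 burnt)
  fire out at step 5

2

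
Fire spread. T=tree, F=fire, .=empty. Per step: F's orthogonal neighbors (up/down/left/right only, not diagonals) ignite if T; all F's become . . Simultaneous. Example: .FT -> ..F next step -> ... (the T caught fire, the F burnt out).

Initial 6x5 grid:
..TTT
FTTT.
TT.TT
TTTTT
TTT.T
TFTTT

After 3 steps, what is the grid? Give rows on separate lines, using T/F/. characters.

Step 1: 5 trees catch fire, 2 burn out
  ..TTT
  .FTT.
  FT.TT
  TTTTT
  TFT.T
  F.FTT
Step 2: 7 trees catch fire, 5 burn out
  ..TTT
  ..FT.
  .F.TT
  FFTTT
  F.F.T
  ...FT
Step 3: 4 trees catch fire, 7 burn out
  ..FTT
  ...F.
  ...TT
  ..FTT
  ....T
  ....F

..FTT
...F.
...TT
..FTT
....T
....F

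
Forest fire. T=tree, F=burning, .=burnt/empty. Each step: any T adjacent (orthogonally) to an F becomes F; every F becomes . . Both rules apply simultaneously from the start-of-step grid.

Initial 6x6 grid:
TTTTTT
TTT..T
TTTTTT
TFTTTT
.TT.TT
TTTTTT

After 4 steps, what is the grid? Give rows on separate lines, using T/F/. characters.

Step 1: 4 trees catch fire, 1 burn out
  TTTTTT
  TTT..T
  TFTTTT
  F.FTTT
  .FT.TT
  TTTTTT
Step 2: 6 trees catch fire, 4 burn out
  TTTTTT
  TFT..T
  F.FTTT
  ...FTT
  ..F.TT
  TFTTTT
Step 3: 7 trees catch fire, 6 burn out
  TFTTTT
  F.F..T
  ...FTT
  ....FT
  ....TT
  F.FTTT
Step 4: 6 trees catch fire, 7 burn out
  F.FTTT
  .....T
  ....FT
  .....F
  ....FT
  ...FTT

F.FTTT
.....T
....FT
.....F
....FT
...FTT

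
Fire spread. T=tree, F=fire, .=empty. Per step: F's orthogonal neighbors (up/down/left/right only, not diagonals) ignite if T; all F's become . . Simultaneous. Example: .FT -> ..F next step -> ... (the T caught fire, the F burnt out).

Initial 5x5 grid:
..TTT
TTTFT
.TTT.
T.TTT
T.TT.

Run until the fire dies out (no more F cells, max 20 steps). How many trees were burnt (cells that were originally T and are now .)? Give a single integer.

Step 1: +4 fires, +1 burnt (F count now 4)
Step 2: +5 fires, +4 burnt (F count now 5)
Step 3: +5 fires, +5 burnt (F count now 5)
Step 4: +1 fires, +5 burnt (F count now 1)
Step 5: +0 fires, +1 burnt (F count now 0)
Fire out after step 5
Initially T: 17, now '.': 23
Total burnt (originally-T cells now '.'): 15

Answer: 15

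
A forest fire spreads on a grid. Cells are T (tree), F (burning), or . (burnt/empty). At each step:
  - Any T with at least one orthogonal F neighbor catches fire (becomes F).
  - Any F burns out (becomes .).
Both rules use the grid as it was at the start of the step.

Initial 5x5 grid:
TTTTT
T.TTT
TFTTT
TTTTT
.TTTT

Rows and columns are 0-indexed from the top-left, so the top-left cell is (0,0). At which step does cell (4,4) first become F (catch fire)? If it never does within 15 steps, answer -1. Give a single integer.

Step 1: cell (4,4)='T' (+3 fires, +1 burnt)
Step 2: cell (4,4)='T' (+6 fires, +3 burnt)
Step 3: cell (4,4)='T' (+6 fires, +6 burnt)
Step 4: cell (4,4)='T' (+5 fires, +6 burnt)
Step 5: cell (4,4)='F' (+2 fires, +5 burnt)
  -> target ignites at step 5
Step 6: cell (4,4)='.' (+0 fires, +2 burnt)
  fire out at step 6

5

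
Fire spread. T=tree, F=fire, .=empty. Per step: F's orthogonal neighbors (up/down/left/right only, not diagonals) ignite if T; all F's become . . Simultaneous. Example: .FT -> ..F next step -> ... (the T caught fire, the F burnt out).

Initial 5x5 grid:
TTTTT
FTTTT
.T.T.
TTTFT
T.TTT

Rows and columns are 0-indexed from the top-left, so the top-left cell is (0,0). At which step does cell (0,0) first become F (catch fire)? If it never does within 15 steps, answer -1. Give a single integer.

Step 1: cell (0,0)='F' (+6 fires, +2 burnt)
  -> target ignites at step 1
Step 2: cell (0,0)='.' (+7 fires, +6 burnt)
Step 3: cell (0,0)='.' (+4 fires, +7 burnt)
Step 4: cell (0,0)='.' (+2 fires, +4 burnt)
Step 5: cell (0,0)='.' (+0 fires, +2 burnt)
  fire out at step 5

1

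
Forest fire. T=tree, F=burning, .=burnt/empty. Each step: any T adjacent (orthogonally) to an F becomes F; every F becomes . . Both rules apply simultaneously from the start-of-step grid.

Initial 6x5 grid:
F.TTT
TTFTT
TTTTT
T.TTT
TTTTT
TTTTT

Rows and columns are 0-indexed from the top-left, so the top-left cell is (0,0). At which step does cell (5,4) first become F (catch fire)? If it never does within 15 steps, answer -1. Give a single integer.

Step 1: cell (5,4)='T' (+5 fires, +2 burnt)
Step 2: cell (5,4)='T' (+6 fires, +5 burnt)
Step 3: cell (5,4)='T' (+5 fires, +6 burnt)
Step 4: cell (5,4)='T' (+5 fires, +5 burnt)
Step 5: cell (5,4)='T' (+4 fires, +5 burnt)
Step 6: cell (5,4)='F' (+1 fires, +4 burnt)
  -> target ignites at step 6
Step 7: cell (5,4)='.' (+0 fires, +1 burnt)
  fire out at step 7

6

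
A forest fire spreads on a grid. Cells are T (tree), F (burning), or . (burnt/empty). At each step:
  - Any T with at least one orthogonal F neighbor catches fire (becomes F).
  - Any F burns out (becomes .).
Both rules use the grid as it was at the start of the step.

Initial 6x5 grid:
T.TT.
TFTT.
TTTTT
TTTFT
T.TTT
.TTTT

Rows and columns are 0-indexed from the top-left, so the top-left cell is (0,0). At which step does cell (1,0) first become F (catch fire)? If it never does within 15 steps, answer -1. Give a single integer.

Step 1: cell (1,0)='F' (+7 fires, +2 burnt)
  -> target ignites at step 1
Step 2: cell (1,0)='.' (+10 fires, +7 burnt)
Step 3: cell (1,0)='.' (+4 fires, +10 burnt)
Step 4: cell (1,0)='.' (+2 fires, +4 burnt)
Step 5: cell (1,0)='.' (+0 fires, +2 burnt)
  fire out at step 5

1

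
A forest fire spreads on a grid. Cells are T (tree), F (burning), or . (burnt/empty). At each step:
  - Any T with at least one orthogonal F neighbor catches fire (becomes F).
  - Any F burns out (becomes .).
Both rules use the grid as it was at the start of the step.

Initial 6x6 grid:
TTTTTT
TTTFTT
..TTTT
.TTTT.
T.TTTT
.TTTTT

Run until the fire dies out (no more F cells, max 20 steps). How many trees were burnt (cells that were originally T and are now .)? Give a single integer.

Step 1: +4 fires, +1 burnt (F count now 4)
Step 2: +7 fires, +4 burnt (F count now 7)
Step 3: +7 fires, +7 burnt (F count now 7)
Step 4: +5 fires, +7 burnt (F count now 5)
Step 5: +3 fires, +5 burnt (F count now 3)
Step 6: +2 fires, +3 burnt (F count now 2)
Step 7: +0 fires, +2 burnt (F count now 0)
Fire out after step 7
Initially T: 29, now '.': 35
Total burnt (originally-T cells now '.'): 28

Answer: 28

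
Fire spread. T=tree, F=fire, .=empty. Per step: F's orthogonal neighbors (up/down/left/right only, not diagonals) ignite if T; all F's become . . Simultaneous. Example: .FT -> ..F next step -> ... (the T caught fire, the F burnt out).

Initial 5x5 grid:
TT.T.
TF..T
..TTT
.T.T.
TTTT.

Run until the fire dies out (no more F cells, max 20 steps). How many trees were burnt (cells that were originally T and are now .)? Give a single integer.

Answer: 3

Derivation:
Step 1: +2 fires, +1 burnt (F count now 2)
Step 2: +1 fires, +2 burnt (F count now 1)
Step 3: +0 fires, +1 burnt (F count now 0)
Fire out after step 3
Initially T: 14, now '.': 14
Total burnt (originally-T cells now '.'): 3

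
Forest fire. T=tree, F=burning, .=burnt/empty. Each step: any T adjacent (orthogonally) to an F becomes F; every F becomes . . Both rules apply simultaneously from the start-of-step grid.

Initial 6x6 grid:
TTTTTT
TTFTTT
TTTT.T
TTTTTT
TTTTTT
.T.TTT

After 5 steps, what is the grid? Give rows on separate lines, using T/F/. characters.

Step 1: 4 trees catch fire, 1 burn out
  TTFTTT
  TF.FTT
  TTFT.T
  TTTTTT
  TTTTTT
  .T.TTT
Step 2: 7 trees catch fire, 4 burn out
  TF.FTT
  F...FT
  TF.F.T
  TTFTTT
  TTTTTT
  .T.TTT
Step 3: 7 trees catch fire, 7 burn out
  F...FT
  .....F
  F....T
  TF.FTT
  TTFTTT
  .T.TTT
Step 4: 6 trees catch fire, 7 burn out
  .....F
  ......
  .....F
  F...FT
  TF.FTT
  .T.TTT
Step 5: 5 trees catch fire, 6 burn out
  ......
  ......
  ......
  .....F
  F...FT
  .F.FTT

......
......
......
.....F
F...FT
.F.FTT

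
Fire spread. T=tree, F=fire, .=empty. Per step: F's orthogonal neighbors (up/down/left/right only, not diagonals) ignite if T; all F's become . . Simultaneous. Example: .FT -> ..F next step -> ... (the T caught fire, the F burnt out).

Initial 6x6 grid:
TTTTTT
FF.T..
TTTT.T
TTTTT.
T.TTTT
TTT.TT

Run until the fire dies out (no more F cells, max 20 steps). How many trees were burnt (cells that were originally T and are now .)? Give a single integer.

Step 1: +4 fires, +2 burnt (F count now 4)
Step 2: +4 fires, +4 burnt (F count now 4)
Step 3: +4 fires, +4 burnt (F count now 4)
Step 4: +5 fires, +4 burnt (F count now 5)
Step 5: +5 fires, +5 burnt (F count now 5)
Step 6: +1 fires, +5 burnt (F count now 1)
Step 7: +2 fires, +1 burnt (F count now 2)
Step 8: +1 fires, +2 burnt (F count now 1)
Step 9: +0 fires, +1 burnt (F count now 0)
Fire out after step 9
Initially T: 27, now '.': 35
Total burnt (originally-T cells now '.'): 26

Answer: 26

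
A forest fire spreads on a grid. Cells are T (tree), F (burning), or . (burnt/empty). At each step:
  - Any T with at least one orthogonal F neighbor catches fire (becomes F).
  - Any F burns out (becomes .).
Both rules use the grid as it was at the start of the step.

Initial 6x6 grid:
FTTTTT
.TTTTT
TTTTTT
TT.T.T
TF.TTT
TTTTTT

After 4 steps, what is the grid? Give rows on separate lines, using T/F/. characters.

Step 1: 4 trees catch fire, 2 burn out
  .FTTTT
  .TTTTT
  TTTTTT
  TF.T.T
  F..TTT
  TFTTTT
Step 2: 6 trees catch fire, 4 burn out
  ..FTTT
  .FTTTT
  TFTTTT
  F..T.T
  ...TTT
  F.FTTT
Step 3: 5 trees catch fire, 6 burn out
  ...FTT
  ..FTTT
  F.FTTT
  ...T.T
  ...TTT
  ...FTT
Step 4: 5 trees catch fire, 5 burn out
  ....FT
  ...FTT
  ...FTT
  ...T.T
  ...FTT
  ....FT

....FT
...FTT
...FTT
...T.T
...FTT
....FT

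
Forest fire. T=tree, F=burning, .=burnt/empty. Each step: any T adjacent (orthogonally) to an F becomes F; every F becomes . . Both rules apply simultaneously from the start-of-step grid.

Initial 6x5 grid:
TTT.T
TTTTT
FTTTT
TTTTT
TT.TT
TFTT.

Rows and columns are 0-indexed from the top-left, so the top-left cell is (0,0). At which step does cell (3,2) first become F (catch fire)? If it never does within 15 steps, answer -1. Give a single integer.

Step 1: cell (3,2)='T' (+6 fires, +2 burnt)
Step 2: cell (3,2)='T' (+6 fires, +6 burnt)
Step 3: cell (3,2)='F' (+5 fires, +6 burnt)
  -> target ignites at step 3
Step 4: cell (3,2)='.' (+5 fires, +5 burnt)
Step 5: cell (3,2)='.' (+2 fires, +5 burnt)
Step 6: cell (3,2)='.' (+1 fires, +2 burnt)
Step 7: cell (3,2)='.' (+0 fires, +1 burnt)
  fire out at step 7

3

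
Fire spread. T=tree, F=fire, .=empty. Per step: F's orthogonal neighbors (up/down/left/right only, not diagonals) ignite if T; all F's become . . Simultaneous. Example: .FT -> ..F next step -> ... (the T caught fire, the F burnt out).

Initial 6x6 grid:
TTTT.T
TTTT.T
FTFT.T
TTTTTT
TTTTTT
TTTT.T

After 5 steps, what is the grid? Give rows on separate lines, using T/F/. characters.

Step 1: 6 trees catch fire, 2 burn out
  TTTT.T
  FTFT.T
  .F.F.T
  FTFTTT
  TTTTTT
  TTTT.T
Step 2: 8 trees catch fire, 6 burn out
  FTFT.T
  .F.F.T
  .....T
  .F.FTT
  FTFTTT
  TTTT.T
Step 3: 7 trees catch fire, 8 burn out
  .F.F.T
  .....T
  .....T
  ....FT
  .F.FTT
  FTFT.T
Step 4: 4 trees catch fire, 7 burn out
  .....T
  .....T
  .....T
  .....F
  ....FT
  .F.F.T
Step 5: 2 trees catch fire, 4 burn out
  .....T
  .....T
  .....F
  ......
  .....F
  .....T

.....T
.....T
.....F
......
.....F
.....T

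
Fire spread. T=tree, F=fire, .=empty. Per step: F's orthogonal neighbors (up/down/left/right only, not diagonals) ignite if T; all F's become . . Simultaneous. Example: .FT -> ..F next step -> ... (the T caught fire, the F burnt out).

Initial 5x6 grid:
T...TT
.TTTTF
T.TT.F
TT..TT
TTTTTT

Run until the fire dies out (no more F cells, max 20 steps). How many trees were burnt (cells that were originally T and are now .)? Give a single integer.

Answer: 19

Derivation:
Step 1: +3 fires, +2 burnt (F count now 3)
Step 2: +4 fires, +3 burnt (F count now 4)
Step 3: +3 fires, +4 burnt (F count now 3)
Step 4: +3 fires, +3 burnt (F count now 3)
Step 5: +1 fires, +3 burnt (F count now 1)
Step 6: +1 fires, +1 burnt (F count now 1)
Step 7: +2 fires, +1 burnt (F count now 2)
Step 8: +1 fires, +2 burnt (F count now 1)
Step 9: +1 fires, +1 burnt (F count now 1)
Step 10: +0 fires, +1 burnt (F count now 0)
Fire out after step 10
Initially T: 20, now '.': 29
Total burnt (originally-T cells now '.'): 19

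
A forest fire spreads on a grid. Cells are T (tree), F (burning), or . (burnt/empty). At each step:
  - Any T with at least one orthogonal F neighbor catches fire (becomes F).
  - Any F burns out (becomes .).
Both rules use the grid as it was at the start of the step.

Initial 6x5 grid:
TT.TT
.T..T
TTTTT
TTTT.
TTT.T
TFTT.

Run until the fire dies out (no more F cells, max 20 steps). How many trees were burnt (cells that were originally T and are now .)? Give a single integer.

Step 1: +3 fires, +1 burnt (F count now 3)
Step 2: +4 fires, +3 burnt (F count now 4)
Step 3: +3 fires, +4 burnt (F count now 3)
Step 4: +4 fires, +3 burnt (F count now 4)
Step 5: +2 fires, +4 burnt (F count now 2)
Step 6: +2 fires, +2 burnt (F count now 2)
Step 7: +1 fires, +2 burnt (F count now 1)
Step 8: +1 fires, +1 burnt (F count now 1)
Step 9: +1 fires, +1 burnt (F count now 1)
Step 10: +0 fires, +1 burnt (F count now 0)
Fire out after step 10
Initially T: 22, now '.': 29
Total burnt (originally-T cells now '.'): 21

Answer: 21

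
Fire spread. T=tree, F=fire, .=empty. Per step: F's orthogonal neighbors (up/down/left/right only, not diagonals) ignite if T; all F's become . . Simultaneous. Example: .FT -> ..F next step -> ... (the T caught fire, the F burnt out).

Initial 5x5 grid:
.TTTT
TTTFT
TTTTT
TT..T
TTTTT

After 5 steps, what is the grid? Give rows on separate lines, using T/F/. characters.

Step 1: 4 trees catch fire, 1 burn out
  .TTFT
  TTF.F
  TTTFT
  TT..T
  TTTTT
Step 2: 5 trees catch fire, 4 burn out
  .TF.F
  TF...
  TTF.F
  TT..T
  TTTTT
Step 3: 4 trees catch fire, 5 burn out
  .F...
  F....
  TF...
  TT..F
  TTTTT
Step 4: 3 trees catch fire, 4 burn out
  .....
  .....
  F....
  TF...
  TTTTF
Step 5: 3 trees catch fire, 3 burn out
  .....
  .....
  .....
  F....
  TFTF.

.....
.....
.....
F....
TFTF.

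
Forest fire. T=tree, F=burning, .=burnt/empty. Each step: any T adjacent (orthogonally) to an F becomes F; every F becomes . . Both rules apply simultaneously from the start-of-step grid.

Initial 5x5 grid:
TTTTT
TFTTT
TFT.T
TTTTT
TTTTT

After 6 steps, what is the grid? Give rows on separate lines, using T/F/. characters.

Step 1: 6 trees catch fire, 2 burn out
  TFTTT
  F.FTT
  F.F.T
  TFTTT
  TTTTT
Step 2: 6 trees catch fire, 6 burn out
  F.FTT
  ...FT
  ....T
  F.FTT
  TFTTT
Step 3: 5 trees catch fire, 6 burn out
  ...FT
  ....F
  ....T
  ...FT
  F.FTT
Step 4: 4 trees catch fire, 5 burn out
  ....F
  .....
  ....F
  ....F
  ...FT
Step 5: 1 trees catch fire, 4 burn out
  .....
  .....
  .....
  .....
  ....F
Step 6: 0 trees catch fire, 1 burn out
  .....
  .....
  .....
  .....
  .....

.....
.....
.....
.....
.....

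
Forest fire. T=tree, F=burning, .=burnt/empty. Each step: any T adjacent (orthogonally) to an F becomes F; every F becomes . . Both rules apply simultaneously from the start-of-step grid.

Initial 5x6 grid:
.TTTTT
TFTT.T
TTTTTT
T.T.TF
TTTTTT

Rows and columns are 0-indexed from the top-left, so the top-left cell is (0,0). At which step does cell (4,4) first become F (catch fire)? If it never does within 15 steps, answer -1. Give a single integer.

Step 1: cell (4,4)='T' (+7 fires, +2 burnt)
Step 2: cell (4,4)='F' (+7 fires, +7 burnt)
  -> target ignites at step 2
Step 3: cell (4,4)='.' (+6 fires, +7 burnt)
Step 4: cell (4,4)='.' (+3 fires, +6 burnt)
Step 5: cell (4,4)='.' (+1 fires, +3 burnt)
Step 6: cell (4,4)='.' (+0 fires, +1 burnt)
  fire out at step 6

2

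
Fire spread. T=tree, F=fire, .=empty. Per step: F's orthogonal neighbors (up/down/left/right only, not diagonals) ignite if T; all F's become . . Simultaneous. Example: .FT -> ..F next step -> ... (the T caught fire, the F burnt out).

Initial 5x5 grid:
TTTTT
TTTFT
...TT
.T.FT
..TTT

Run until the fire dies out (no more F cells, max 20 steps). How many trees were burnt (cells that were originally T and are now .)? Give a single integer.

Step 1: +6 fires, +2 burnt (F count now 6)
Step 2: +6 fires, +6 burnt (F count now 6)
Step 3: +2 fires, +6 burnt (F count now 2)
Step 4: +1 fires, +2 burnt (F count now 1)
Step 5: +0 fires, +1 burnt (F count now 0)
Fire out after step 5
Initially T: 16, now '.': 24
Total burnt (originally-T cells now '.'): 15

Answer: 15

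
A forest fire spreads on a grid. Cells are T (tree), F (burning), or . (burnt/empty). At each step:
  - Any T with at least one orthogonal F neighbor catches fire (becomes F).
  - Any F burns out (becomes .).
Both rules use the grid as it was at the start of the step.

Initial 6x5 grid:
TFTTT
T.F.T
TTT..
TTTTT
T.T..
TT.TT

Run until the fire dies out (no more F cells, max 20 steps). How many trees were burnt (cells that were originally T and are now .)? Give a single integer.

Answer: 18

Derivation:
Step 1: +3 fires, +2 burnt (F count now 3)
Step 2: +4 fires, +3 burnt (F count now 4)
Step 3: +5 fires, +4 burnt (F count now 5)
Step 4: +3 fires, +5 burnt (F count now 3)
Step 5: +1 fires, +3 burnt (F count now 1)
Step 6: +1 fires, +1 burnt (F count now 1)
Step 7: +1 fires, +1 burnt (F count now 1)
Step 8: +0 fires, +1 burnt (F count now 0)
Fire out after step 8
Initially T: 20, now '.': 28
Total burnt (originally-T cells now '.'): 18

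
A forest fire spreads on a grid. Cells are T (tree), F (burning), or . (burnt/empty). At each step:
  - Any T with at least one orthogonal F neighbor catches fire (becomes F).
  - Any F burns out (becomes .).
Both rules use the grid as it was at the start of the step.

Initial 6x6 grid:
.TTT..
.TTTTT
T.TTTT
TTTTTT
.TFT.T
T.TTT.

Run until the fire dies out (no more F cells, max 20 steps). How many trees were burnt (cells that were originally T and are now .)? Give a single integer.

Step 1: +4 fires, +1 burnt (F count now 4)
Step 2: +4 fires, +4 burnt (F count now 4)
Step 3: +5 fires, +4 burnt (F count now 5)
Step 4: +6 fires, +5 burnt (F count now 6)
Step 5: +5 fires, +6 burnt (F count now 5)
Step 6: +1 fires, +5 burnt (F count now 1)
Step 7: +0 fires, +1 burnt (F count now 0)
Fire out after step 7
Initially T: 26, now '.': 35
Total burnt (originally-T cells now '.'): 25

Answer: 25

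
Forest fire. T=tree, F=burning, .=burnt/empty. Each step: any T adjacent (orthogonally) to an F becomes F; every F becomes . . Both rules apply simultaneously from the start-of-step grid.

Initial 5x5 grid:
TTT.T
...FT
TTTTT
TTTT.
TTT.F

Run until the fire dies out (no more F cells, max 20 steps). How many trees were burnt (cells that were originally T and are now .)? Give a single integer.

Step 1: +2 fires, +2 burnt (F count now 2)
Step 2: +4 fires, +2 burnt (F count now 4)
Step 3: +2 fires, +4 burnt (F count now 2)
Step 4: +3 fires, +2 burnt (F count now 3)
Step 5: +2 fires, +3 burnt (F count now 2)
Step 6: +1 fires, +2 burnt (F count now 1)
Step 7: +0 fires, +1 burnt (F count now 0)
Fire out after step 7
Initially T: 17, now '.': 22
Total burnt (originally-T cells now '.'): 14

Answer: 14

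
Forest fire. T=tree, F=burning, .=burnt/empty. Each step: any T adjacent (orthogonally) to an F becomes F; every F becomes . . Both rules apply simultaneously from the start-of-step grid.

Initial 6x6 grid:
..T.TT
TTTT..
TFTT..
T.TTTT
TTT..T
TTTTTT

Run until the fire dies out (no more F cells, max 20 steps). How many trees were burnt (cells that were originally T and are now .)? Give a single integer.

Answer: 23

Derivation:
Step 1: +3 fires, +1 burnt (F count now 3)
Step 2: +5 fires, +3 burnt (F count now 5)
Step 3: +5 fires, +5 burnt (F count now 5)
Step 4: +4 fires, +5 burnt (F count now 4)
Step 5: +3 fires, +4 burnt (F count now 3)
Step 6: +2 fires, +3 burnt (F count now 2)
Step 7: +1 fires, +2 burnt (F count now 1)
Step 8: +0 fires, +1 burnt (F count now 0)
Fire out after step 8
Initially T: 25, now '.': 34
Total burnt (originally-T cells now '.'): 23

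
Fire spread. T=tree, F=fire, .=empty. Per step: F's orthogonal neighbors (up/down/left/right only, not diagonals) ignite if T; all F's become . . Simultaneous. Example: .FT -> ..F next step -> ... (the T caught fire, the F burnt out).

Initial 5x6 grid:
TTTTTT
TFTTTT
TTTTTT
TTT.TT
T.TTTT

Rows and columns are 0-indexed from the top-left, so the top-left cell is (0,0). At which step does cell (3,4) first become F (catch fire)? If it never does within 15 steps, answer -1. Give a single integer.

Step 1: cell (3,4)='T' (+4 fires, +1 burnt)
Step 2: cell (3,4)='T' (+6 fires, +4 burnt)
Step 3: cell (3,4)='T' (+5 fires, +6 burnt)
Step 4: cell (3,4)='T' (+5 fires, +5 burnt)
Step 5: cell (3,4)='F' (+4 fires, +5 burnt)
  -> target ignites at step 5
Step 6: cell (3,4)='.' (+2 fires, +4 burnt)
Step 7: cell (3,4)='.' (+1 fires, +2 burnt)
Step 8: cell (3,4)='.' (+0 fires, +1 burnt)
  fire out at step 8

5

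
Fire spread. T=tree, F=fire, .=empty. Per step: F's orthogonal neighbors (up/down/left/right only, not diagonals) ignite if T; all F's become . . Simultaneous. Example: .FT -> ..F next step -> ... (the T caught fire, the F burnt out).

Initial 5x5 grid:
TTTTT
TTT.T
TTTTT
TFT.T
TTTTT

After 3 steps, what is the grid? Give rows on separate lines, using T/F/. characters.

Step 1: 4 trees catch fire, 1 burn out
  TTTTT
  TTT.T
  TFTTT
  F.F.T
  TFTTT
Step 2: 5 trees catch fire, 4 burn out
  TTTTT
  TFT.T
  F.FTT
  ....T
  F.FTT
Step 3: 5 trees catch fire, 5 burn out
  TFTTT
  F.F.T
  ...FT
  ....T
  ...FT

TFTTT
F.F.T
...FT
....T
...FT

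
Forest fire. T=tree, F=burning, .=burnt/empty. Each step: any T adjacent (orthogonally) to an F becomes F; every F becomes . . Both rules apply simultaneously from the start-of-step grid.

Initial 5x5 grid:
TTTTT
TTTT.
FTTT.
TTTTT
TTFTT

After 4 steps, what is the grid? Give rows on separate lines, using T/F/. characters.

Step 1: 6 trees catch fire, 2 burn out
  TTTTT
  FTTT.
  .FTT.
  FTFTT
  TF.FT
Step 2: 7 trees catch fire, 6 burn out
  FTTTT
  .FTT.
  ..FT.
  .F.FT
  F...F
Step 3: 4 trees catch fire, 7 burn out
  .FTTT
  ..FT.
  ...F.
  ....F
  .....
Step 4: 2 trees catch fire, 4 burn out
  ..FTT
  ...F.
  .....
  .....
  .....

..FTT
...F.
.....
.....
.....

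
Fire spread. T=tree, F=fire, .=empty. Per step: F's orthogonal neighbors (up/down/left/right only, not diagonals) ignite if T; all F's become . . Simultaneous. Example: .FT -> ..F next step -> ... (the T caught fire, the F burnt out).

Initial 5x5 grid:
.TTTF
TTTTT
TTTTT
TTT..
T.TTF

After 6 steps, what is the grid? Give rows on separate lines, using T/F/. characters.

Step 1: 3 trees catch fire, 2 burn out
  .TTF.
  TTTTF
  TTTTT
  TTT..
  T.TF.
Step 2: 4 trees catch fire, 3 burn out
  .TF..
  TTTF.
  TTTTF
  TTT..
  T.F..
Step 3: 4 trees catch fire, 4 burn out
  .F...
  TTF..
  TTTF.
  TTF..
  T....
Step 4: 3 trees catch fire, 4 burn out
  .....
  TF...
  TTF..
  TF...
  T....
Step 5: 3 trees catch fire, 3 burn out
  .....
  F....
  TF...
  F....
  T....
Step 6: 2 trees catch fire, 3 burn out
  .....
  .....
  F....
  .....
  F....

.....
.....
F....
.....
F....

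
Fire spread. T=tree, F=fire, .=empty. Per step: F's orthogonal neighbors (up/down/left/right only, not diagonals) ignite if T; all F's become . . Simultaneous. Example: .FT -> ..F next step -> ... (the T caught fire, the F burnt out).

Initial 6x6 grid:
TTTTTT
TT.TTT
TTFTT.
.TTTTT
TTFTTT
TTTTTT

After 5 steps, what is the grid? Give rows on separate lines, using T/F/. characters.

Step 1: 6 trees catch fire, 2 burn out
  TTTTTT
  TT.TTT
  TF.FT.
  .TFTTT
  TF.FTT
  TTFTTT
Step 2: 10 trees catch fire, 6 burn out
  TTTTTT
  TF.FTT
  F...F.
  .F.FTT
  F...FT
  TF.FTT
Step 3: 8 trees catch fire, 10 burn out
  TFTFTT
  F...FT
  ......
  ....FT
  .....F
  F...FT
Step 4: 6 trees catch fire, 8 burn out
  F.F.FT
  .....F
  ......
  .....F
  ......
  .....F
Step 5: 1 trees catch fire, 6 burn out
  .....F
  ......
  ......
  ......
  ......
  ......

.....F
......
......
......
......
......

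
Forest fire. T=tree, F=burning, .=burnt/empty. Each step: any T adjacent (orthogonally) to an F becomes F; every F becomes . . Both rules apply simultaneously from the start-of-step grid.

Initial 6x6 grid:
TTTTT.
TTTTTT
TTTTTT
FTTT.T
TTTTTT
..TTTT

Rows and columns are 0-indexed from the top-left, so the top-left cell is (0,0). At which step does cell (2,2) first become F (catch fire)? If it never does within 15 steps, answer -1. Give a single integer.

Step 1: cell (2,2)='T' (+3 fires, +1 burnt)
Step 2: cell (2,2)='T' (+4 fires, +3 burnt)
Step 3: cell (2,2)='F' (+5 fires, +4 burnt)
  -> target ignites at step 3
Step 4: cell (2,2)='.' (+5 fires, +5 burnt)
Step 5: cell (2,2)='.' (+5 fires, +5 burnt)
Step 6: cell (2,2)='.' (+5 fires, +5 burnt)
Step 7: cell (2,2)='.' (+4 fires, +5 burnt)
Step 8: cell (2,2)='.' (+0 fires, +4 burnt)
  fire out at step 8

3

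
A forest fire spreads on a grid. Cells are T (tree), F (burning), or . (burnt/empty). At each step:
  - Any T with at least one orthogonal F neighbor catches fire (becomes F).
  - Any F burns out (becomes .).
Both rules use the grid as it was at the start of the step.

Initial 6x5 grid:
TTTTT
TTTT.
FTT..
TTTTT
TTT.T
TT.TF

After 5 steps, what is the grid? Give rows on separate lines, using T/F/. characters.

Step 1: 5 trees catch fire, 2 burn out
  TTTTT
  FTTT.
  .FT..
  FTTTT
  TTT.F
  TT.F.
Step 2: 6 trees catch fire, 5 burn out
  FTTTT
  .FTT.
  ..F..
  .FTTF
  FTT..
  TT...
Step 3: 6 trees catch fire, 6 burn out
  .FTTT
  ..FT.
  .....
  ..FF.
  .FT..
  FT...
Step 4: 4 trees catch fire, 6 burn out
  ..FTT
  ...F.
  .....
  .....
  ..F..
  .F...
Step 5: 1 trees catch fire, 4 burn out
  ...FT
  .....
  .....
  .....
  .....
  .....

...FT
.....
.....
.....
.....
.....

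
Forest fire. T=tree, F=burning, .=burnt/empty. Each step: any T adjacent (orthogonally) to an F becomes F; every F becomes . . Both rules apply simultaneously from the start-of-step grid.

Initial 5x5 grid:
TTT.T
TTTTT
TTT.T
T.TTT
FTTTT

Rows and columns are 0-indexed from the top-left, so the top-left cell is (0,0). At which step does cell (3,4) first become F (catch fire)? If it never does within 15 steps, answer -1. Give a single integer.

Step 1: cell (3,4)='T' (+2 fires, +1 burnt)
Step 2: cell (3,4)='T' (+2 fires, +2 burnt)
Step 3: cell (3,4)='T' (+4 fires, +2 burnt)
Step 4: cell (3,4)='T' (+5 fires, +4 burnt)
Step 5: cell (3,4)='F' (+3 fires, +5 burnt)
  -> target ignites at step 5
Step 6: cell (3,4)='.' (+3 fires, +3 burnt)
Step 7: cell (3,4)='.' (+1 fires, +3 burnt)
Step 8: cell (3,4)='.' (+1 fires, +1 burnt)
Step 9: cell (3,4)='.' (+0 fires, +1 burnt)
  fire out at step 9

5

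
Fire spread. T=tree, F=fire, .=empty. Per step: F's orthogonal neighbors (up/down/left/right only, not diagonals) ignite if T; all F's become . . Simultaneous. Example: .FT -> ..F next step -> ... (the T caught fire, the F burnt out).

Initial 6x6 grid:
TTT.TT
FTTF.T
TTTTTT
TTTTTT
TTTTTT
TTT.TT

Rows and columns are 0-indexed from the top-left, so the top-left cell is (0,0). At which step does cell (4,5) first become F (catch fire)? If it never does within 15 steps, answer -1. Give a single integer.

Step 1: cell (4,5)='T' (+5 fires, +2 burnt)
Step 2: cell (4,5)='T' (+7 fires, +5 burnt)
Step 3: cell (4,5)='T' (+6 fires, +7 burnt)
Step 4: cell (4,5)='T' (+6 fires, +6 burnt)
Step 5: cell (4,5)='F' (+5 fires, +6 burnt)
  -> target ignites at step 5
Step 6: cell (4,5)='.' (+2 fires, +5 burnt)
Step 7: cell (4,5)='.' (+0 fires, +2 burnt)
  fire out at step 7

5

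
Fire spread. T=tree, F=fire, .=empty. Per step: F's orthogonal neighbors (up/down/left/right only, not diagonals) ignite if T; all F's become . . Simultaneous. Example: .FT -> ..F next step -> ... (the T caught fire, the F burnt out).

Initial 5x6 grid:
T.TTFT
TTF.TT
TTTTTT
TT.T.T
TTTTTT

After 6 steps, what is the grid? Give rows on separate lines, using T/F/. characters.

Step 1: 6 trees catch fire, 2 burn out
  T.FF.F
  TF..FT
  TTFTTT
  TT.T.T
  TTTTTT
Step 2: 5 trees catch fire, 6 burn out
  T.....
  F....F
  TF.FFT
  TT.T.T
  TTTTTT
Step 3: 5 trees catch fire, 5 burn out
  F.....
  ......
  F....F
  TF.F.T
  TTTTTT
Step 4: 4 trees catch fire, 5 burn out
  ......
  ......
  ......
  F....F
  TFTFTT
Step 5: 4 trees catch fire, 4 burn out
  ......
  ......
  ......
  ......
  F.F.FF
Step 6: 0 trees catch fire, 4 burn out
  ......
  ......
  ......
  ......
  ......

......
......
......
......
......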